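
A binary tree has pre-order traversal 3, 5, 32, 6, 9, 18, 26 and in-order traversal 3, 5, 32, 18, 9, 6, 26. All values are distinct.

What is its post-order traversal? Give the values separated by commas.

The first element of pre-order is the root; it splits in-order into left and right subtrees.
Root 3: left subtree has 0 nodes { }, right has 6 {5, 32, 18, 9, 6, 26}.
  Root 5: left subtree has 0 nodes { }, right has 5 {32, 18, 9, 6, 26}.
    Root 32: left subtree has 0 nodes { }, right has 4 {18, 9, 6, 26}.
      Root 6: left subtree has 2 nodes {18, 9}, right has 1 {26}.
        Root 9: left subtree has 1 node {18}, right has 0 { }.

18, 9, 26, 6, 32, 5, 3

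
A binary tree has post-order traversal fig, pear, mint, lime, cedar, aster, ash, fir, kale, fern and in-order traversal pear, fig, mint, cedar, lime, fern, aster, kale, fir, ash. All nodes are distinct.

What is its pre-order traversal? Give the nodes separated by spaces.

The last element of post-order is the root; it splits in-order into left and right subtrees.
Root fern: left subtree has 5 nodes {pear, fig, mint, cedar, lime}, right has 4 {aster, kale, fir, ash}.
  Root cedar: left subtree has 3 nodes {pear, fig, mint}, right has 1 {lime}.
    Root mint: left subtree has 2 nodes {pear, fig}, right has 0 { }.
      Root pear: left subtree has 0 nodes { }, right has 1 {fig}.
  Root kale: left subtree has 1 node {aster}, right has 2 {fir, ash}.
    Root fir: left subtree has 0 nodes { }, right has 1 {ash}.

fern cedar mint pear fig lime kale aster fir ash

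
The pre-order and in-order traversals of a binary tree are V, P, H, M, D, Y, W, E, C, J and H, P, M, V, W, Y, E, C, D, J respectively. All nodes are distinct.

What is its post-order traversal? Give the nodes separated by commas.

H, M, P, W, C, E, Y, J, D, V

The first element of pre-order is the root; it splits in-order into left and right subtrees.
Root V: left subtree has 3 nodes {H, P, M}, right has 6 {W, Y, E, C, D, J}.
  Root P: left subtree has 1 node {H}, right has 1 {M}.
  Root D: left subtree has 4 nodes {W, Y, E, C}, right has 1 {J}.
    Root Y: left subtree has 1 node {W}, right has 2 {E, C}.
      Root E: left subtree has 0 nodes { }, right has 1 {C}.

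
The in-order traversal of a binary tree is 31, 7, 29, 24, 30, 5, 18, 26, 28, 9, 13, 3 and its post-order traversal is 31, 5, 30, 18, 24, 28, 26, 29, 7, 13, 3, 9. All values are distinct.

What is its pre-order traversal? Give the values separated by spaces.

The last element of post-order is the root; it splits in-order into left and right subtrees.
Root 9: left subtree has 9 nodes {31, 7, 29, 24, 30, 5, 18, 26, 28}, right has 2 {13, 3}.
  Root 7: left subtree has 1 node {31}, right has 7 {29, 24, 30, 5, 18, 26, 28}.
    Root 29: left subtree has 0 nodes { }, right has 6 {24, 30, 5, 18, 26, 28}.
      Root 26: left subtree has 4 nodes {24, 30, 5, 18}, right has 1 {28}.
        Root 24: left subtree has 0 nodes { }, right has 3 {30, 5, 18}.
          Root 18: left subtree has 2 nodes {30, 5}, right has 0 { }.
            Root 30: left subtree has 0 nodes { }, right has 1 {5}.
  Root 3: left subtree has 1 node {13}, right has 0 { }.

9 7 31 29 26 24 18 30 5 28 3 13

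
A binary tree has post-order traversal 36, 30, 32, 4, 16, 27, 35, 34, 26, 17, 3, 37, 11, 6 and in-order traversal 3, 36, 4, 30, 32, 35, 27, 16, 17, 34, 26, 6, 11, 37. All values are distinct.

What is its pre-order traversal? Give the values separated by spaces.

6 3 17 35 4 36 32 30 27 16 26 34 11 37

The last element of post-order is the root; it splits in-order into left and right subtrees.
Root 6: left subtree has 11 nodes {3, 36, 4, 30, 32, 35, 27, 16, 17, 34, 26}, right has 2 {11, 37}.
  Root 3: left subtree has 0 nodes { }, right has 10 {36, 4, 30, 32, 35, 27, 16, 17, 34, 26}.
    Root 17: left subtree has 7 nodes {36, 4, 30, 32, 35, 27, 16}, right has 2 {34, 26}.
      Root 35: left subtree has 4 nodes {36, 4, 30, 32}, right has 2 {27, 16}.
        Root 4: left subtree has 1 node {36}, right has 2 {30, 32}.
          Root 32: left subtree has 1 node {30}, right has 0 { }.
        Root 27: left subtree has 0 nodes { }, right has 1 {16}.
      Root 26: left subtree has 1 node {34}, right has 0 { }.
  Root 11: left subtree has 0 nodes { }, right has 1 {37}.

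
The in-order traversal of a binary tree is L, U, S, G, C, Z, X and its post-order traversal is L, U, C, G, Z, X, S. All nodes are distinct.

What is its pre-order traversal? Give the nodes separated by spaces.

The last element of post-order is the root; it splits in-order into left and right subtrees.
Root S: left subtree has 2 nodes {L, U}, right has 4 {G, C, Z, X}.
  Root U: left subtree has 1 node {L}, right has 0 { }.
  Root X: left subtree has 3 nodes {G, C, Z}, right has 0 { }.
    Root Z: left subtree has 2 nodes {G, C}, right has 0 { }.
      Root G: left subtree has 0 nodes { }, right has 1 {C}.

S U L X Z G C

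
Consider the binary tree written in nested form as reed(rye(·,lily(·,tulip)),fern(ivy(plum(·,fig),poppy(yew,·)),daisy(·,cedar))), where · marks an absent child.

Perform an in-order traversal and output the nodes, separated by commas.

In-order visits the left subtree, then the node, then the right subtree.
At reed: go left to rye.
  At rye: no left child.
  Visit rye.
  At rye: go right to lily.
    At lily: no left child.
    Visit lily.
    At lily: go right to tulip.
      tulip is a leaf — visit tulip.
Visit reed.
At reed: go right to fern.
  At fern: go left to ivy.
    At ivy: go left to plum.
      At plum: no left child.
      Visit plum.
      At plum: go right to fig.
        fig is a leaf — visit fig.
    Visit ivy.
    At ivy: go right to poppy.
      At poppy: go left to yew.
        yew is a leaf — visit yew.
      Visit poppy.
      At poppy: no right child.
  Visit fern.
  At fern: go right to daisy.
    At daisy: no left child.
    Visit daisy.
    At daisy: go right to cedar.
      cedar is a leaf — visit cedar.

rye, lily, tulip, reed, plum, fig, ivy, yew, poppy, fern, daisy, cedar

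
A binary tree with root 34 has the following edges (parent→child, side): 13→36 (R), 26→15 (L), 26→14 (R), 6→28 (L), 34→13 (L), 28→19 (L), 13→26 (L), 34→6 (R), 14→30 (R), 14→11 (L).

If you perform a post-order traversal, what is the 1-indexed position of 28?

9

Post-order visits the left subtree, then the right subtree, then the node.
At 34: go left to 13.
  At 13: go left to 26.
    At 26: go left to 15.
      15 is a leaf — visit 15.
    At 26: go right to 14.
      At 14: go left to 11.
        11 is a leaf — visit 11.
      At 14: go right to 30.
        30 is a leaf — visit 30.
      Visit 14.
    Visit 26.
  At 13: go right to 36.
    36 is a leaf — visit 36.
  Visit 13.
At 34: go right to 6.
  At 6: go left to 28.
    At 28: go left to 19.
      19 is a leaf — visit 19.
    At 28: no right child.
    Visit 28.
  At 6: no right child.
  Visit 6.
Visit 34.
Full post-order sequence: 15, 11, 30, 14, 26, 36, 13, 19, 28, 6, 34.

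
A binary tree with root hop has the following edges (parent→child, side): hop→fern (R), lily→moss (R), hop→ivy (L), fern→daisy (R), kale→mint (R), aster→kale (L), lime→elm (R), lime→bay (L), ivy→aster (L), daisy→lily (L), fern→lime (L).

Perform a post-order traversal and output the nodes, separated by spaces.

Post-order visits the left subtree, then the right subtree, then the node.
At hop: go left to ivy.
  At ivy: go left to aster.
    At aster: go left to kale.
      At kale: no left child.
      At kale: go right to mint.
        mint is a leaf — visit mint.
      Visit kale.
    At aster: no right child.
    Visit aster.
  At ivy: no right child.
  Visit ivy.
At hop: go right to fern.
  At fern: go left to lime.
    At lime: go left to bay.
      bay is a leaf — visit bay.
    At lime: go right to elm.
      elm is a leaf — visit elm.
    Visit lime.
  At fern: go right to daisy.
    At daisy: go left to lily.
      At lily: no left child.
      At lily: go right to moss.
        moss is a leaf — visit moss.
      Visit lily.
    At daisy: no right child.
    Visit daisy.
  Visit fern.
Visit hop.

mint kale aster ivy bay elm lime moss lily daisy fern hop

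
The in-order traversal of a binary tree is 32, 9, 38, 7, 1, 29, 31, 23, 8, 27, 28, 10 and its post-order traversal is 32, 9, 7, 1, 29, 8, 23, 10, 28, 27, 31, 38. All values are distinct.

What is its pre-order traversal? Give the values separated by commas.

The last element of post-order is the root; it splits in-order into left and right subtrees.
Root 38: left subtree has 2 nodes {32, 9}, right has 9 {7, 1, 29, 31, 23, 8, 27, 28, 10}.
  Root 9: left subtree has 1 node {32}, right has 0 { }.
  Root 31: left subtree has 3 nodes {7, 1, 29}, right has 5 {23, 8, 27, 28, 10}.
    Root 29: left subtree has 2 nodes {7, 1}, right has 0 { }.
      Root 1: left subtree has 1 node {7}, right has 0 { }.
    Root 27: left subtree has 2 nodes {23, 8}, right has 2 {28, 10}.
      Root 23: left subtree has 0 nodes { }, right has 1 {8}.
      Root 28: left subtree has 0 nodes { }, right has 1 {10}.

38, 9, 32, 31, 29, 1, 7, 27, 23, 8, 28, 10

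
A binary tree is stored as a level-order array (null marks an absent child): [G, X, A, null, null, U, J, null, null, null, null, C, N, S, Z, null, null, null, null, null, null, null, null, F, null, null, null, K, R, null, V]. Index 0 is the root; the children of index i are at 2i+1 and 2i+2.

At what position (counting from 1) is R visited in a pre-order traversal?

11

Pre-order visits the node, then its left subtree, then its right subtree.
Visit G.
At G: go left to X.
  X is a leaf — visit X.
At G: go right to A.
  Visit A.
  At A: go left to U.
    Visit U.
    At U: go left to C.
      Visit C.
      At C: go left to F.
        F is a leaf — visit F.
      At C: no right child.
    At U: go right to N.
      N is a leaf — visit N.
  At A: go right to J.
    Visit J.
    At J: go left to S.
      Visit S.
      At S: go left to K.
        K is a leaf — visit K.
      At S: go right to R.
        R is a leaf — visit R.
    At J: go right to Z.
      Visit Z.
      At Z: no left child.
      At Z: go right to V.
        V is a leaf — visit V.
Full pre-order sequence: G, X, A, U, C, F, N, J, S, K, R, Z, V.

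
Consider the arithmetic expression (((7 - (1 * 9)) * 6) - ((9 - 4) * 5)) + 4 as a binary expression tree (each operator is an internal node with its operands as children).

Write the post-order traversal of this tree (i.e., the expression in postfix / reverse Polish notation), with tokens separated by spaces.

7 1 9 * - 6 * 9 4 - 5 * - 4 +

Post-order on an expression tree gives postfix notation: for each operator, emit left operand, right operand, then the operator.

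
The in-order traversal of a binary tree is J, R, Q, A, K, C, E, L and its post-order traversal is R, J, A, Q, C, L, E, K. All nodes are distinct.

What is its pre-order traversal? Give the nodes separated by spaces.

The last element of post-order is the root; it splits in-order into left and right subtrees.
Root K: left subtree has 4 nodes {J, R, Q, A}, right has 3 {C, E, L}.
  Root Q: left subtree has 2 nodes {J, R}, right has 1 {A}.
    Root J: left subtree has 0 nodes { }, right has 1 {R}.
  Root E: left subtree has 1 node {C}, right has 1 {L}.

K Q J R A E C L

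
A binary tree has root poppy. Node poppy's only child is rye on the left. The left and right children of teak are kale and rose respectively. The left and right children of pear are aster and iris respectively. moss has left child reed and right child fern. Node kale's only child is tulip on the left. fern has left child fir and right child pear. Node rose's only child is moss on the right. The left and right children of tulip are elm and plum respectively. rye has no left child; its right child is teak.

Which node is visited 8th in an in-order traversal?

In-order visits the left subtree, then the node, then the right subtree.
At poppy: go left to rye.
  At rye: no left child.
  Visit rye.
  At rye: go right to teak.
    At teak: go left to kale.
      At kale: go left to tulip.
        At tulip: go left to elm.
          elm is a leaf — visit elm.
        Visit tulip.
        At tulip: go right to plum.
          plum is a leaf — visit plum.
      Visit kale.
      At kale: no right child.
    Visit teak.
    At teak: go right to rose.
      At rose: no left child.
      Visit rose.
      At rose: go right to moss.
        At moss: go left to reed.
          reed is a leaf — visit reed.
        Visit moss.
        At moss: go right to fern.
          At fern: go left to fir.
            fir is a leaf — visit fir.
          Visit fern.
          At fern: go right to pear.
            At pear: go left to aster.
              aster is a leaf — visit aster.
            Visit pear.
            At pear: go right to iris.
              iris is a leaf — visit iris.
Visit poppy.
At poppy: no right child.
Full in-order sequence: rye, elm, tulip, plum, kale, teak, rose, reed, moss, fir, fern, aster, pear, iris, poppy.

reed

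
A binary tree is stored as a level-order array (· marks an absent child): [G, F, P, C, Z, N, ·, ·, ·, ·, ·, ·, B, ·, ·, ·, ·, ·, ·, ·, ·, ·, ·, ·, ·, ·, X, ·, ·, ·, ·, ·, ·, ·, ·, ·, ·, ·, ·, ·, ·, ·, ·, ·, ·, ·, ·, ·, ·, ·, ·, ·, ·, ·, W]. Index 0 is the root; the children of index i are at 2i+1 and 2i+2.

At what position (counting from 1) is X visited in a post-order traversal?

Post-order visits the left subtree, then the right subtree, then the node.
At G: go left to F.
  At F: go left to C.
    C is a leaf — visit C.
  At F: go right to Z.
    Z is a leaf — visit Z.
  Visit F.
At G: go right to P.
  At P: go left to N.
    At N: no left child.
    At N: go right to B.
      At B: no left child.
      At B: go right to X.
        At X: no left child.
        At X: go right to W.
          W is a leaf — visit W.
        Visit X.
      Visit B.
    Visit N.
  At P: no right child.
  Visit P.
Visit G.
Full post-order sequence: C, Z, F, W, X, B, N, P, G.

5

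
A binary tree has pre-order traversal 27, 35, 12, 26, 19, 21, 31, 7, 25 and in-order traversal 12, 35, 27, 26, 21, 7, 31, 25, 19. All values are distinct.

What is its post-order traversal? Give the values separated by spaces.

The first element of pre-order is the root; it splits in-order into left and right subtrees.
Root 27: left subtree has 2 nodes {12, 35}, right has 6 {26, 21, 7, 31, 25, 19}.
  Root 35: left subtree has 1 node {12}, right has 0 { }.
  Root 26: left subtree has 0 nodes { }, right has 5 {21, 7, 31, 25, 19}.
    Root 19: left subtree has 4 nodes {21, 7, 31, 25}, right has 0 { }.
      Root 21: left subtree has 0 nodes { }, right has 3 {7, 31, 25}.
        Root 31: left subtree has 1 node {7}, right has 1 {25}.

12 35 7 25 31 21 19 26 27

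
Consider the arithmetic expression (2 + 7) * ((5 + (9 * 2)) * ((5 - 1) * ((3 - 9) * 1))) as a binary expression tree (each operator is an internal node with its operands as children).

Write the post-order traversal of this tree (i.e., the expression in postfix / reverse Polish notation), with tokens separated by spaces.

2 7 + 5 9 2 * + 5 1 - 3 9 - 1 * * * *

Post-order on an expression tree gives postfix notation: for each operator, emit left operand, right operand, then the operator.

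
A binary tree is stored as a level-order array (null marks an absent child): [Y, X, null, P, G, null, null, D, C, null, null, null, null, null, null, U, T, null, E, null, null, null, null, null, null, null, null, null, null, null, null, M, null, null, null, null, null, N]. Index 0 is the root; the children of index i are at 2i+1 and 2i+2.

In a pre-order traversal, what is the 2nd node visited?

X

Pre-order visits the node, then its left subtree, then its right subtree.
Visit Y.
At Y: go left to X.
  Visit X.
  At X: go left to P.
    Visit P.
    At P: go left to D.
      Visit D.
      At D: go left to U.
        Visit U.
        At U: go left to M.
          M is a leaf — visit M.
        At U: no right child.
      At D: go right to T.
        T is a leaf — visit T.
    At P: go right to C.
      Visit C.
      At C: no left child.
      At C: go right to E.
        Visit E.
        At E: go left to N.
          N is a leaf — visit N.
        At E: no right child.
  At X: go right to G.
    G is a leaf — visit G.
At Y: no right child.
Full pre-order sequence: Y, X, P, D, U, M, T, C, E, N, G.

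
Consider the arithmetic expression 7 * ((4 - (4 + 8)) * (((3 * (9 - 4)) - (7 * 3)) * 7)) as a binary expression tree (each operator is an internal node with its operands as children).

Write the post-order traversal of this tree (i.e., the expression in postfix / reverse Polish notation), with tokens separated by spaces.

7 4 4 8 + - 3 9 4 - * 7 3 * - 7 * * *

Post-order on an expression tree gives postfix notation: for each operator, emit left operand, right operand, then the operator.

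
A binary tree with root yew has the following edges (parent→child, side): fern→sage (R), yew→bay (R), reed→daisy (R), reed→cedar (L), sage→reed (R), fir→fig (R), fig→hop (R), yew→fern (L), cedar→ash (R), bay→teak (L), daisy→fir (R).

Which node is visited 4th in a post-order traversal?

Post-order visits the left subtree, then the right subtree, then the node.
At yew: go left to fern.
  At fern: no left child.
  At fern: go right to sage.
    At sage: no left child.
    At sage: go right to reed.
      At reed: go left to cedar.
        At cedar: no left child.
        At cedar: go right to ash.
          ash is a leaf — visit ash.
        Visit cedar.
      At reed: go right to daisy.
        At daisy: no left child.
        At daisy: go right to fir.
          At fir: no left child.
          At fir: go right to fig.
            At fig: no left child.
            At fig: go right to hop.
              hop is a leaf — visit hop.
            Visit fig.
          Visit fir.
        Visit daisy.
      Visit reed.
    Visit sage.
  Visit fern.
At yew: go right to bay.
  At bay: go left to teak.
    teak is a leaf — visit teak.
  At bay: no right child.
  Visit bay.
Visit yew.
Full post-order sequence: ash, cedar, hop, fig, fir, daisy, reed, sage, fern, teak, bay, yew.

fig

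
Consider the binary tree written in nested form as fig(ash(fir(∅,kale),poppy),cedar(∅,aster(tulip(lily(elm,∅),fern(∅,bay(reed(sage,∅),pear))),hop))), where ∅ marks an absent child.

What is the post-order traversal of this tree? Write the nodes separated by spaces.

kale fir poppy ash elm lily sage reed pear bay fern tulip hop aster cedar fig

Post-order visits the left subtree, then the right subtree, then the node.
At fig: go left to ash.
  At ash: go left to fir.
    At fir: no left child.
    At fir: go right to kale.
      kale is a leaf — visit kale.
    Visit fir.
  At ash: go right to poppy.
    poppy is a leaf — visit poppy.
  Visit ash.
At fig: go right to cedar.
  At cedar: no left child.
  At cedar: go right to aster.
    At aster: go left to tulip.
      At tulip: go left to lily.
        At lily: go left to elm.
          elm is a leaf — visit elm.
        At lily: no right child.
        Visit lily.
      At tulip: go right to fern.
        At fern: no left child.
        At fern: go right to bay.
          At bay: go left to reed.
            At reed: go left to sage.
              sage is a leaf — visit sage.
            At reed: no right child.
            Visit reed.
          At bay: go right to pear.
            pear is a leaf — visit pear.
          Visit bay.
        Visit fern.
      Visit tulip.
    At aster: go right to hop.
      hop is a leaf — visit hop.
    Visit aster.
  Visit cedar.
Visit fig.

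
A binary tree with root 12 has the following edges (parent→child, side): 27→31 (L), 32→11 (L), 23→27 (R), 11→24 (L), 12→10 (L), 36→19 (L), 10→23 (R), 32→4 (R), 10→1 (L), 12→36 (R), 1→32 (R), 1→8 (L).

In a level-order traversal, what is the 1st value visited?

12

Level-order visits nodes level by level from the root, left to right within each level.
Level 0: 12
Level 1: 10, 36
Level 2: 1, 23, 19
Level 3: 8, 32, 27
Level 4: 11, 4, 31
Level 5: 24
Full level-order sequence: 12, 10, 36, 1, 23, 19, 8, 32, 27, 11, 4, 31, 24.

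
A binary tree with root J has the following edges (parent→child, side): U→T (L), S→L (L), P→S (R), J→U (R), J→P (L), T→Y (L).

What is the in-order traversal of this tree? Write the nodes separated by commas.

P, L, S, J, Y, T, U

In-order visits the left subtree, then the node, then the right subtree.
At J: go left to P.
  At P: no left child.
  Visit P.
  At P: go right to S.
    At S: go left to L.
      L is a leaf — visit L.
    Visit S.
    At S: no right child.
Visit J.
At J: go right to U.
  At U: go left to T.
    At T: go left to Y.
      Y is a leaf — visit Y.
    Visit T.
    At T: no right child.
  Visit U.
  At U: no right child.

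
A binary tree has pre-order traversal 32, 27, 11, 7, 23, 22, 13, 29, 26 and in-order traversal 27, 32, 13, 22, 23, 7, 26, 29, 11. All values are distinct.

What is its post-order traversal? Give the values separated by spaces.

The first element of pre-order is the root; it splits in-order into left and right subtrees.
Root 32: left subtree has 1 node {27}, right has 7 {13, 22, 23, 7, 26, 29, 11}.
  Root 11: left subtree has 6 nodes {13, 22, 23, 7, 26, 29}, right has 0 { }.
    Root 7: left subtree has 3 nodes {13, 22, 23}, right has 2 {26, 29}.
      Root 23: left subtree has 2 nodes {13, 22}, right has 0 { }.
        Root 22: left subtree has 1 node {13}, right has 0 { }.
      Root 29: left subtree has 1 node {26}, right has 0 { }.

27 13 22 23 26 29 7 11 32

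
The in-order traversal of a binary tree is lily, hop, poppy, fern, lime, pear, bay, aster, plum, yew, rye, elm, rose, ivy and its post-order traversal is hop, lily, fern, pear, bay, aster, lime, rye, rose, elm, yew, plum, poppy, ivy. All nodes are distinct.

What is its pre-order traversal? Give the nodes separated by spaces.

The last element of post-order is the root; it splits in-order into left and right subtrees.
Root ivy: left subtree has 13 nodes {lily, hop, poppy, fern, lime, pear, bay, aster, plum, yew, rye, elm, rose}, right has 0 { }.
  Root poppy: left subtree has 2 nodes {lily, hop}, right has 10 {fern, lime, pear, bay, aster, plum, yew, rye, elm, rose}.
    Root lily: left subtree has 0 nodes { }, right has 1 {hop}.
    Root plum: left subtree has 5 nodes {fern, lime, pear, bay, aster}, right has 4 {yew, rye, elm, rose}.
      Root lime: left subtree has 1 node {fern}, right has 3 {pear, bay, aster}.
        Root aster: left subtree has 2 nodes {pear, bay}, right has 0 { }.
          Root bay: left subtree has 1 node {pear}, right has 0 { }.
      Root yew: left subtree has 0 nodes { }, right has 3 {rye, elm, rose}.
        Root elm: left subtree has 1 node {rye}, right has 1 {rose}.

ivy poppy lily hop plum lime fern aster bay pear yew elm rye rose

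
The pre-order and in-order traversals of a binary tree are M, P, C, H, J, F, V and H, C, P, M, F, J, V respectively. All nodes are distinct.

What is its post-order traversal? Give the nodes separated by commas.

H, C, P, F, V, J, M

The first element of pre-order is the root; it splits in-order into left and right subtrees.
Root M: left subtree has 3 nodes {H, C, P}, right has 3 {F, J, V}.
  Root P: left subtree has 2 nodes {H, C}, right has 0 { }.
    Root C: left subtree has 1 node {H}, right has 0 { }.
  Root J: left subtree has 1 node {F}, right has 1 {V}.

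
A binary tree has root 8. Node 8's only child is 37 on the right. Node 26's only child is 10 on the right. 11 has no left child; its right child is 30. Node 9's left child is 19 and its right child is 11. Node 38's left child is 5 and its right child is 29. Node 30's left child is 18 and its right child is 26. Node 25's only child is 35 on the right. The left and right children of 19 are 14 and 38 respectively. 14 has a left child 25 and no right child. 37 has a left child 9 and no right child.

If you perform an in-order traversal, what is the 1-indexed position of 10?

14

In-order visits the left subtree, then the node, then the right subtree.
At 8: no left child.
Visit 8.
At 8: go right to 37.
  At 37: go left to 9.
    At 9: go left to 19.
      At 19: go left to 14.
        At 14: go left to 25.
          At 25: no left child.
          Visit 25.
          At 25: go right to 35.
            35 is a leaf — visit 35.
        Visit 14.
        At 14: no right child.
      Visit 19.
      At 19: go right to 38.
        At 38: go left to 5.
          5 is a leaf — visit 5.
        Visit 38.
        At 38: go right to 29.
          29 is a leaf — visit 29.
    Visit 9.
    At 9: go right to 11.
      At 11: no left child.
      Visit 11.
      At 11: go right to 30.
        At 30: go left to 18.
          18 is a leaf — visit 18.
        Visit 30.
        At 30: go right to 26.
          At 26: no left child.
          Visit 26.
          At 26: go right to 10.
            10 is a leaf — visit 10.
  Visit 37.
  At 37: no right child.
Full in-order sequence: 8, 25, 35, 14, 19, 5, 38, 29, 9, 11, 18, 30, 26, 10, 37.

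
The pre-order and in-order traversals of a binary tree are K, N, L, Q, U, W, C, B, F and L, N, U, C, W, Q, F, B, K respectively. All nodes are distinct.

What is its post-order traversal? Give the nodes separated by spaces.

The first element of pre-order is the root; it splits in-order into left and right subtrees.
Root K: left subtree has 8 nodes {L, N, U, C, W, Q, F, B}, right has 0 { }.
  Root N: left subtree has 1 node {L}, right has 6 {U, C, W, Q, F, B}.
    Root Q: left subtree has 3 nodes {U, C, W}, right has 2 {F, B}.
      Root U: left subtree has 0 nodes { }, right has 2 {C, W}.
        Root W: left subtree has 1 node {C}, right has 0 { }.
      Root B: left subtree has 1 node {F}, right has 0 { }.

L C W U F B Q N K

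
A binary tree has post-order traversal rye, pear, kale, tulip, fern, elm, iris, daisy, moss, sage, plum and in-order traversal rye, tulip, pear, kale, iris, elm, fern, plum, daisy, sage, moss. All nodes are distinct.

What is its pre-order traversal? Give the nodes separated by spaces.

plum iris tulip rye kale pear elm fern sage daisy moss

The last element of post-order is the root; it splits in-order into left and right subtrees.
Root plum: left subtree has 7 nodes {rye, tulip, pear, kale, iris, elm, fern}, right has 3 {daisy, sage, moss}.
  Root iris: left subtree has 4 nodes {rye, tulip, pear, kale}, right has 2 {elm, fern}.
    Root tulip: left subtree has 1 node {rye}, right has 2 {pear, kale}.
      Root kale: left subtree has 1 node {pear}, right has 0 { }.
    Root elm: left subtree has 0 nodes { }, right has 1 {fern}.
  Root sage: left subtree has 1 node {daisy}, right has 1 {moss}.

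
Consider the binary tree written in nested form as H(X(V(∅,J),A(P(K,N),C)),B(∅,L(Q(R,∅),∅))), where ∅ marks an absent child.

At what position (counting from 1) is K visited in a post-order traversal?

Post-order visits the left subtree, then the right subtree, then the node.
At H: go left to X.
  At X: go left to V.
    At V: no left child.
    At V: go right to J.
      J is a leaf — visit J.
    Visit V.
  At X: go right to A.
    At A: go left to P.
      At P: go left to K.
        K is a leaf — visit K.
      At P: go right to N.
        N is a leaf — visit N.
      Visit P.
    At A: go right to C.
      C is a leaf — visit C.
    Visit A.
  Visit X.
At H: go right to B.
  At B: no left child.
  At B: go right to L.
    At L: go left to Q.
      At Q: go left to R.
        R is a leaf — visit R.
      At Q: no right child.
      Visit Q.
    At L: no right child.
    Visit L.
  Visit B.
Visit H.
Full post-order sequence: J, V, K, N, P, C, A, X, R, Q, L, B, H.

3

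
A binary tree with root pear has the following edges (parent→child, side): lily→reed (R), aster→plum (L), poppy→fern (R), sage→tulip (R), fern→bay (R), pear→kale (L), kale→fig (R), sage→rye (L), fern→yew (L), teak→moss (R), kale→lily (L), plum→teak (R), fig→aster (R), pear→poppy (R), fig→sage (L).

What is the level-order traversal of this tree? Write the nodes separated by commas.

Level-order visits nodes level by level from the root, left to right within each level.
Level 0: pear
Level 1: kale, poppy
Level 2: lily, fig, fern
Level 3: reed, sage, aster, yew, bay
Level 4: rye, tulip, plum
Level 5: teak
Level 6: moss

pear, kale, poppy, lily, fig, fern, reed, sage, aster, yew, bay, rye, tulip, plum, teak, moss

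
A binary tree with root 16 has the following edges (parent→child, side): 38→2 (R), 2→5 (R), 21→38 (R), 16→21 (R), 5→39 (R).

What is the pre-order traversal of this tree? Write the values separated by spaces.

Pre-order visits the node, then its left subtree, then its right subtree.
Visit 16.
At 16: no left child.
At 16: go right to 21.
  Visit 21.
  At 21: no left child.
  At 21: go right to 38.
    Visit 38.
    At 38: no left child.
    At 38: go right to 2.
      Visit 2.
      At 2: no left child.
      At 2: go right to 5.
        Visit 5.
        At 5: no left child.
        At 5: go right to 39.
          39 is a leaf — visit 39.

16 21 38 2 5 39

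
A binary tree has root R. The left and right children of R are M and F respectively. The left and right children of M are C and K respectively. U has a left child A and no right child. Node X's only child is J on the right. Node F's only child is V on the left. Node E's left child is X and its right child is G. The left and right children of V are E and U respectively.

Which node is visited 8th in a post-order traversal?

Post-order visits the left subtree, then the right subtree, then the node.
At R: go left to M.
  At M: go left to C.
    C is a leaf — visit C.
  At M: go right to K.
    K is a leaf — visit K.
  Visit M.
At R: go right to F.
  At F: go left to V.
    At V: go left to E.
      At E: go left to X.
        At X: no left child.
        At X: go right to J.
          J is a leaf — visit J.
        Visit X.
      At E: go right to G.
        G is a leaf — visit G.
      Visit E.
    At V: go right to U.
      At U: go left to A.
        A is a leaf — visit A.
      At U: no right child.
      Visit U.
    Visit V.
  At F: no right child.
  Visit F.
Visit R.
Full post-order sequence: C, K, M, J, X, G, E, A, U, V, F, R.

A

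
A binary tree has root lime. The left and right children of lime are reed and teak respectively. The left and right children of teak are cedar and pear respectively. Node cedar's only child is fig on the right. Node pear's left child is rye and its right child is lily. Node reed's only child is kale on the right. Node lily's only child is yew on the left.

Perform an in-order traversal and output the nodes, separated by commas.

reed, kale, lime, cedar, fig, teak, rye, pear, yew, lily

In-order visits the left subtree, then the node, then the right subtree.
At lime: go left to reed.
  At reed: no left child.
  Visit reed.
  At reed: go right to kale.
    kale is a leaf — visit kale.
Visit lime.
At lime: go right to teak.
  At teak: go left to cedar.
    At cedar: no left child.
    Visit cedar.
    At cedar: go right to fig.
      fig is a leaf — visit fig.
  Visit teak.
  At teak: go right to pear.
    At pear: go left to rye.
      rye is a leaf — visit rye.
    Visit pear.
    At pear: go right to lily.
      At lily: go left to yew.
        yew is a leaf — visit yew.
      Visit lily.
      At lily: no right child.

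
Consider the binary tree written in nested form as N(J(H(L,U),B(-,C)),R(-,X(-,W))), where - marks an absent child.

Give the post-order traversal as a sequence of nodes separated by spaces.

L U H C B J W X R N

Post-order visits the left subtree, then the right subtree, then the node.
At N: go left to J.
  At J: go left to H.
    At H: go left to L.
      L is a leaf — visit L.
    At H: go right to U.
      U is a leaf — visit U.
    Visit H.
  At J: go right to B.
    At B: no left child.
    At B: go right to C.
      C is a leaf — visit C.
    Visit B.
  Visit J.
At N: go right to R.
  At R: no left child.
  At R: go right to X.
    At X: no left child.
    At X: go right to W.
      W is a leaf — visit W.
    Visit X.
  Visit R.
Visit N.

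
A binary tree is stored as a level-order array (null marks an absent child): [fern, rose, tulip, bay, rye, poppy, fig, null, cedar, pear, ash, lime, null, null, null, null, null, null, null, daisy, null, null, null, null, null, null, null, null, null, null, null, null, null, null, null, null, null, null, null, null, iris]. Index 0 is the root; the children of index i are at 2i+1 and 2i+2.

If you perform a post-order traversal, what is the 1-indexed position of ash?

Post-order visits the left subtree, then the right subtree, then the node.
At fern: go left to rose.
  At rose: go left to bay.
    At bay: no left child.
    At bay: go right to cedar.
      cedar is a leaf — visit cedar.
    Visit bay.
  At rose: go right to rye.
    At rye: go left to pear.
      At pear: go left to daisy.
        At daisy: no left child.
        At daisy: go right to iris.
          iris is a leaf — visit iris.
        Visit daisy.
      At pear: no right child.
      Visit pear.
    At rye: go right to ash.
      ash is a leaf — visit ash.
    Visit rye.
  Visit rose.
At fern: go right to tulip.
  At tulip: go left to poppy.
    At poppy: go left to lime.
      lime is a leaf — visit lime.
    At poppy: no right child.
    Visit poppy.
  At tulip: go right to fig.
    fig is a leaf — visit fig.
  Visit tulip.
Visit fern.
Full post-order sequence: cedar, bay, iris, daisy, pear, ash, rye, rose, lime, poppy, fig, tulip, fern.

6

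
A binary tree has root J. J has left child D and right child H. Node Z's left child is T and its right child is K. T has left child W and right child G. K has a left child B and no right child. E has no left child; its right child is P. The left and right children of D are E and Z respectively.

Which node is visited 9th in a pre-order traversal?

Pre-order visits the node, then its left subtree, then its right subtree.
Visit J.
At J: go left to D.
  Visit D.
  At D: go left to E.
    Visit E.
    At E: no left child.
    At E: go right to P.
      P is a leaf — visit P.
  At D: go right to Z.
    Visit Z.
    At Z: go left to T.
      Visit T.
      At T: go left to W.
        W is a leaf — visit W.
      At T: go right to G.
        G is a leaf — visit G.
    At Z: go right to K.
      Visit K.
      At K: go left to B.
        B is a leaf — visit B.
      At K: no right child.
At J: go right to H.
  H is a leaf — visit H.
Full pre-order sequence: J, D, E, P, Z, T, W, G, K, B, H.

K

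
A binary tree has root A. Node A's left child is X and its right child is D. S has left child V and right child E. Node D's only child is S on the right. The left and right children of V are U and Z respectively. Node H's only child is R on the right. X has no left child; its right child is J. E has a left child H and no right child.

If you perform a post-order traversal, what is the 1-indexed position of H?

7

Post-order visits the left subtree, then the right subtree, then the node.
At A: go left to X.
  At X: no left child.
  At X: go right to J.
    J is a leaf — visit J.
  Visit X.
At A: go right to D.
  At D: no left child.
  At D: go right to S.
    At S: go left to V.
      At V: go left to U.
        U is a leaf — visit U.
      At V: go right to Z.
        Z is a leaf — visit Z.
      Visit V.
    At S: go right to E.
      At E: go left to H.
        At H: no left child.
        At H: go right to R.
          R is a leaf — visit R.
        Visit H.
      At E: no right child.
      Visit E.
    Visit S.
  Visit D.
Visit A.
Full post-order sequence: J, X, U, Z, V, R, H, E, S, D, A.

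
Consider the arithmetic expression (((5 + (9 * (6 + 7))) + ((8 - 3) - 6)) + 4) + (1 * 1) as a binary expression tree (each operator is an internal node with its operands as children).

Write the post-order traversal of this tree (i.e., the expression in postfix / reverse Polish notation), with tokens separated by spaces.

Post-order on an expression tree gives postfix notation: for each operator, emit left operand, right operand, then the operator.

5 9 6 7 + * + 8 3 - 6 - + 4 + 1 1 * +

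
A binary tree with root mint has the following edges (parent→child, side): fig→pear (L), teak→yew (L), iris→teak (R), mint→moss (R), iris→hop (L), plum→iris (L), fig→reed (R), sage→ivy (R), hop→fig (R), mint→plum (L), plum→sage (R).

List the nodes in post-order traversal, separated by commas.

Post-order visits the left subtree, then the right subtree, then the node.
At mint: go left to plum.
  At plum: go left to iris.
    At iris: go left to hop.
      At hop: no left child.
      At hop: go right to fig.
        At fig: go left to pear.
          pear is a leaf — visit pear.
        At fig: go right to reed.
          reed is a leaf — visit reed.
        Visit fig.
      Visit hop.
    At iris: go right to teak.
      At teak: go left to yew.
        yew is a leaf — visit yew.
      At teak: no right child.
      Visit teak.
    Visit iris.
  At plum: go right to sage.
    At sage: no left child.
    At sage: go right to ivy.
      ivy is a leaf — visit ivy.
    Visit sage.
  Visit plum.
At mint: go right to moss.
  moss is a leaf — visit moss.
Visit mint.

pear, reed, fig, hop, yew, teak, iris, ivy, sage, plum, moss, mint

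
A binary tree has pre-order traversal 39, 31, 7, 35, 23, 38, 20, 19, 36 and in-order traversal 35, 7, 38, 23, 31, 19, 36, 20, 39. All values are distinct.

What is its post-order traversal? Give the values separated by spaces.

The first element of pre-order is the root; it splits in-order into left and right subtrees.
Root 39: left subtree has 8 nodes {35, 7, 38, 23, 31, 19, 36, 20}, right has 0 { }.
  Root 31: left subtree has 4 nodes {35, 7, 38, 23}, right has 3 {19, 36, 20}.
    Root 7: left subtree has 1 node {35}, right has 2 {38, 23}.
      Root 23: left subtree has 1 node {38}, right has 0 { }.
    Root 20: left subtree has 2 nodes {19, 36}, right has 0 { }.
      Root 19: left subtree has 0 nodes { }, right has 1 {36}.

35 38 23 7 36 19 20 31 39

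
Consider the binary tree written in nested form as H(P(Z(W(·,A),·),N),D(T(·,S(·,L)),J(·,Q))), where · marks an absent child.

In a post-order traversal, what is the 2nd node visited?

W

Post-order visits the left subtree, then the right subtree, then the node.
At H: go left to P.
  At P: go left to Z.
    At Z: go left to W.
      At W: no left child.
      At W: go right to A.
        A is a leaf — visit A.
      Visit W.
    At Z: no right child.
    Visit Z.
  At P: go right to N.
    N is a leaf — visit N.
  Visit P.
At H: go right to D.
  At D: go left to T.
    At T: no left child.
    At T: go right to S.
      At S: no left child.
      At S: go right to L.
        L is a leaf — visit L.
      Visit S.
    Visit T.
  At D: go right to J.
    At J: no left child.
    At J: go right to Q.
      Q is a leaf — visit Q.
    Visit J.
  Visit D.
Visit H.
Full post-order sequence: A, W, Z, N, P, L, S, T, Q, J, D, H.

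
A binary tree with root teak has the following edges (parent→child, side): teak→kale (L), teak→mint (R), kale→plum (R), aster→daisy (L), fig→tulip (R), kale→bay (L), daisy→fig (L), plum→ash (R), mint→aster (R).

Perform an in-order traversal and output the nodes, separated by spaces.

bay kale plum ash teak mint fig tulip daisy aster

In-order visits the left subtree, then the node, then the right subtree.
At teak: go left to kale.
  At kale: go left to bay.
    bay is a leaf — visit bay.
  Visit kale.
  At kale: go right to plum.
    At plum: no left child.
    Visit plum.
    At plum: go right to ash.
      ash is a leaf — visit ash.
Visit teak.
At teak: go right to mint.
  At mint: no left child.
  Visit mint.
  At mint: go right to aster.
    At aster: go left to daisy.
      At daisy: go left to fig.
        At fig: no left child.
        Visit fig.
        At fig: go right to tulip.
          tulip is a leaf — visit tulip.
      Visit daisy.
      At daisy: no right child.
    Visit aster.
    At aster: no right child.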